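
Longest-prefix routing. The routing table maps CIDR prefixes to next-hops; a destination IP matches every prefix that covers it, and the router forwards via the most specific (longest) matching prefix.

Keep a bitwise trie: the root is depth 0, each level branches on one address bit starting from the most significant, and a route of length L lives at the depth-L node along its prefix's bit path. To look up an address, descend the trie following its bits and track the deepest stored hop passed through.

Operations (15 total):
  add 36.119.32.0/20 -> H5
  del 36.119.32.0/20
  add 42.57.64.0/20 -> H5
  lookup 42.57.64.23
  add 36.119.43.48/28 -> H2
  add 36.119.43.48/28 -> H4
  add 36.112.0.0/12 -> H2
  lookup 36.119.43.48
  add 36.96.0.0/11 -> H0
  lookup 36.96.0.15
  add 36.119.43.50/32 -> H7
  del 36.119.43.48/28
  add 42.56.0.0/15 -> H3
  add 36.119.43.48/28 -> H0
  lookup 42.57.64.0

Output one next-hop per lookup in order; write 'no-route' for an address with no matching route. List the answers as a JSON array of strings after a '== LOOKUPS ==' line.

Apply in order:
  + 36.119.32.0/20 (H5) depth=20
  del 36.119.32.0/20 (clear depth 20)
  + 42.57.64.0/20 (H5) depth=20
  Q 42.57.64.23: descend 00101010001110010100 ; hops seen [H5] ; pick H5
  + 36.119.43.48/28 (H2) depth=28
  + 36.119.43.48/28 (H4) depth=28
  + 36.112.0.0/12 (H2) depth=12
  Q 36.119.43.48: descend 0010010001110111001010110011 ; hops seen [H2,H4] ; pick H4
  + 36.96.0.0/11 (H0) depth=11
  Q 36.96.0.15: descend 00100100011 ; hops seen [H0] ; pick H0
  + 36.119.43.50/32 (H7) depth=32
  del 36.119.43.48/28 (clear depth 28)
  + 42.56.0.0/15 (H3) depth=15
  + 36.119.43.48/28 (H0) depth=28
  Q 42.57.64.0: descend 00101010001110010100 ; hops seen [H3,H5] ; pick H5

== LOOKUPS ==
["H5","H4","H0","H5"]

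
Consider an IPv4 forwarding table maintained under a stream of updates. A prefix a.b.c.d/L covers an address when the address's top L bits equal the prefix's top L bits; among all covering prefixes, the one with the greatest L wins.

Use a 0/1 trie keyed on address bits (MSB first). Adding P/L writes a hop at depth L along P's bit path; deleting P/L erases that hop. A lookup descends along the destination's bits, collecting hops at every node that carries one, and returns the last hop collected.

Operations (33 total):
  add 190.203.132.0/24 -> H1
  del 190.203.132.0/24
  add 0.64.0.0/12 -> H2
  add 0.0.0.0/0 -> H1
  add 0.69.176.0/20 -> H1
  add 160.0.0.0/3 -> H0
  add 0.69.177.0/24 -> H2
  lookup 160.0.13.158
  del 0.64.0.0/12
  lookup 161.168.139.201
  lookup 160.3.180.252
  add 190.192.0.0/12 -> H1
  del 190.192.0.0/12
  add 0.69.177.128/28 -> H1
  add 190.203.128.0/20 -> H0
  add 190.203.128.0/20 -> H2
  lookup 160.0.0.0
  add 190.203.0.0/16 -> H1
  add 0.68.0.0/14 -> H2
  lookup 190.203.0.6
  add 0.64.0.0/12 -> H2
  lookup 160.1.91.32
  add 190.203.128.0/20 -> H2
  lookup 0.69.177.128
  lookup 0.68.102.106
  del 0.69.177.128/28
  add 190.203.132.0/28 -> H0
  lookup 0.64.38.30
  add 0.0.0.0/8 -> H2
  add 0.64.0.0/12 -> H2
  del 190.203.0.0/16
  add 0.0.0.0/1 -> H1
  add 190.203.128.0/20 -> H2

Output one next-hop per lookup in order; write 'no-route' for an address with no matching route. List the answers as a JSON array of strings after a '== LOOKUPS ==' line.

Apply in order:
  add 190.203.132.0/24 -> H1 at depth 24
  del 190.203.132.0/24 (clear depth 24)
  add 0.64.0.0/12 -> H2 at depth 12
  add 0.0.0.0/0 -> H1 at depth 0
  add 0.69.176.0/20 -> H1 at depth 20
  add 160.0.0.0/3 -> H0 at depth 3
  add 0.69.177.0/24 -> H2 at depth 24
  ? 160.0.13.158  path d0:H1→d1:-→d2:-→d3:H0  best=H0
  del 0.64.0.0/12 (clear depth 12)
  ? 161.168.139.201  path d0:H1→d1:-→d2:-→d3:H0  best=H0
  ? 160.3.180.252  path d0:H1→d1:-→d2:-→d3:H0  best=H0
  add 190.192.0.0/12 -> H1 at depth 12
  del 190.192.0.0/12 (clear depth 12)
  add 0.69.177.128/28 -> H1 at depth 28
  add 190.203.128.0/20 -> H0 at depth 20
  add 190.203.128.0/20 -> H2 at depth 20
  ? 160.0.0.0  path d0:H1→d1:-→d2:-→d3:H0  best=H0
  add 190.203.0.0/16 -> H1 at depth 16
  add 0.68.0.0/14 -> H2 at depth 14
  ? 190.203.0.6  path d0:H1→d1:-→d2:-→d3:H0→d4:-→d5:-→d6:-→d7:-→d8:-→d9:-→d10:-→d11:-→d12:-→d13:-→d14:-→d15:-→d16:H1  best=H1
  add 0.64.0.0/12 -> H2 at depth 12
  ? 160.1.91.32  path d0:H1→d1:-→d2:-→d3:H0  best=H0
  add 190.203.128.0/20 -> H2 at depth 20
  ? 0.69.177.128  path d0:H1→d1:-→d2:-→d3:-→d4:-→d5:-→d6:-→d7:-→d8:-→d9:-→d10:-→d11:-→d12:H2→d13:-→d14:H2→d15:-→d16:-→d17:-→d18:-→d19:-→d20:H1→d21:-→d22:-→d23:-→d24:H2→d25:-→d26:-→d27:-→d28:H1  best=H1
  ? 0.68.102.106  path d0:H1→d1:-→d2:-→d3:-→d4:-→d5:-→d6:-→d7:-→d8:-→d9:-→d10:-→d11:-→d12:H2→d13:-→d14:H2→d15:-  best=H2
  del 0.69.177.128/28 (clear depth 28)
  add 190.203.132.0/28 -> H0 at depth 28
  ? 0.64.38.30  path d0:H1→d1:-→d2:-→d3:-→d4:-→d5:-→d6:-→d7:-→d8:-→d9:-→d10:-→d11:-→d12:H2→d13:-  best=H2
  add 0.0.0.0/8 -> H2 at depth 8
  add 0.64.0.0/12 -> H2 at depth 12
  del 190.203.0.0/16 (clear depth 16)
  add 0.0.0.0/1 -> H1 at depth 1
  add 190.203.128.0/20 -> H2 at depth 20

== LOOKUPS ==
["H0","H0","H0","H0","H1","H0","H1","H2","H2"]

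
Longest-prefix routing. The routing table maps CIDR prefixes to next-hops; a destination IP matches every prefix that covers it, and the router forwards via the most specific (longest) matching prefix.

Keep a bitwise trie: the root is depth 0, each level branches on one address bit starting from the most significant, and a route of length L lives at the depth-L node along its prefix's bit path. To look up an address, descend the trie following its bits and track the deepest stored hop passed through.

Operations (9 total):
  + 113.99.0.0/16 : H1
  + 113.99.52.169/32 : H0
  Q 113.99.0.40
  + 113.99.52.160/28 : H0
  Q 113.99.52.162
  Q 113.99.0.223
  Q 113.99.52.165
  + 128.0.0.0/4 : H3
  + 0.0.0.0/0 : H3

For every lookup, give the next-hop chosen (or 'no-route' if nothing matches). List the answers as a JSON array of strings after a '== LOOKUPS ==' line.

Apply in order:
  + 113.99.0.0/16 (H1) depth=16
  + 113.99.52.169/32 (H0) depth=32
  lookup 113.99.0.40: bits 011100010110001100 walk d0:-→d1:-→d2:-→d3:-→d4:-→d5:-→d6:-→d7:-→d8:-→d9:-→d10:-→d11:-→d12:-→d13:-→d14:-→d15:-→d16:H1→d17:-→d18:- -> H1
  + 113.99.52.160/28 (H0) depth=28
  lookup 113.99.52.162: bits 0111000101100011001101001010 walk d0:-→d1:-→d2:-→d3:-→d4:-→d5:-→d6:-→d7:-→d8:-→d9:-→d10:-→d11:-→d12:-→d13:-→d14:-→d15:-→d16:H1→d17:-→d18:-→d19:-→d20:-→d21:-→d22:-→d23:-→d24:-→d25:-→d26:-→d27:-→d28:H0 -> H0
  lookup 113.99.0.223: bits 011100010110001100 walk d0:-→d1:-→d2:-→d3:-→d4:-→d5:-→d6:-→d7:-→d8:-→d9:-→d10:-→d11:-→d12:-→d13:-→d14:-→d15:-→d16:H1→d17:-→d18:- -> H1
  lookup 113.99.52.165: bits 0111000101100011001101001010 walk d0:-→d1:-→d2:-→d3:-→d4:-→d5:-→d6:-→d7:-→d8:-→d9:-→d10:-→d11:-→d12:-→d13:-→d14:-→d15:-→d16:H1→d17:-→d18:-→d19:-→d20:-→d21:-→d22:-→d23:-→d24:-→d25:-→d26:-→d27:-→d28:H0 -> H0
  + 128.0.0.0/4 (H3) depth=4
  + 0.0.0.0/0 (H3) depth=0

== LOOKUPS ==
["H1","H0","H1","H0"]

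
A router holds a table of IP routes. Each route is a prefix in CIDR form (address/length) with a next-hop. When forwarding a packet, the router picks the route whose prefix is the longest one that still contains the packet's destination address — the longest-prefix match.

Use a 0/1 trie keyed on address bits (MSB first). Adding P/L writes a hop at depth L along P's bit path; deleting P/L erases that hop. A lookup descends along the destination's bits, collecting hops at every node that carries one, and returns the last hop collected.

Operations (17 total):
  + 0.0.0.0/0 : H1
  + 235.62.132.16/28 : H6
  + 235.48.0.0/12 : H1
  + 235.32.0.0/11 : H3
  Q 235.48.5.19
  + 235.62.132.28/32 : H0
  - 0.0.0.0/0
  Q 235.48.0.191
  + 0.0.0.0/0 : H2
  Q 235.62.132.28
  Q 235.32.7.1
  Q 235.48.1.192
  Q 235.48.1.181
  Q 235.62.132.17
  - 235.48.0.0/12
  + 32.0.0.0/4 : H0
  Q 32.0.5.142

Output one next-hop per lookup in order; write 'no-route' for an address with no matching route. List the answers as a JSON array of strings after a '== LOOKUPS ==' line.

Process each operation:
  + 0.0.0.0/0 (H1) depth=0
  + 235.62.132.16/28 (H6) depth=28
  + 235.48.0.0/12 (H1) depth=12
  + 235.32.0.0/11 (H3) depth=11
  ? 235.48.5.19  path d0:H1→d1:-→d2:-→d3:-→d4:-→d5:-→d6:-→d7:-→d8:-→d9:-→d10:-→d11:H3→d12:H1  best=H1
  + 235.62.132.28/32 (H0) depth=32
  del 0.0.0.0/0 (clear depth 0)
  ? 235.48.0.191  path d0:-→d1:-→d2:-→d3:-→d4:-→d5:-→d6:-→d7:-→d8:-→d9:-→d10:-→d11:H3→d12:H1  best=H1
  + 0.0.0.0/0 (H2) depth=0
  ? 235.62.132.28  path d0:H2→d1:-→d2:-→d3:-→d4:-→d5:-→d6:-→d7:-→d8:-→d9:-→d10:-→d11:H3→d12:H1→d13:-→d14:-→d15:-→d16:-→d17:-→d18:-→d19:-→d20:-→d21:-→d22:-→d23:-→d24:-→d25:-→d26:-→d27:-→d28:H6→d29:-→d30:-→d31:-→d32:H0  best=H0
  ? 235.32.7.1  path d0:H2→d1:-→d2:-→d3:-→d4:-→d5:-→d6:-→d7:-→d8:-→d9:-→d10:-→d11:H3  best=H3
  ? 235.48.1.192  path d0:H2→d1:-→d2:-→d3:-→d4:-→d5:-→d6:-→d7:-→d8:-→d9:-→d10:-→d11:H3→d12:H1  best=H1
  ? 235.48.1.181  path d0:H2→d1:-→d2:-→d3:-→d4:-→d5:-→d6:-→d7:-→d8:-→d9:-→d10:-→d11:H3→d12:H1  best=H1
  ? 235.62.132.17  path d0:H2→d1:-→d2:-→d3:-→d4:-→d5:-→d6:-→d7:-→d8:-→d9:-→d10:-→d11:H3→d12:H1→d13:-→d14:-→d15:-→d16:-→d17:-→d18:-→d19:-→d20:-→d21:-→d22:-→d23:-→d24:-→d25:-→d26:-→d27:-→d28:H6  best=H6
  del 235.48.0.0/12 (clear depth 12)
  + 32.0.0.0/4 (H0) depth=4
  ? 32.0.5.142  path d0:H2→d1:-→d2:-→d3:-→d4:H0  best=H0

== LOOKUPS ==
["H1","H1","H0","H3","H1","H1","H6","H0"]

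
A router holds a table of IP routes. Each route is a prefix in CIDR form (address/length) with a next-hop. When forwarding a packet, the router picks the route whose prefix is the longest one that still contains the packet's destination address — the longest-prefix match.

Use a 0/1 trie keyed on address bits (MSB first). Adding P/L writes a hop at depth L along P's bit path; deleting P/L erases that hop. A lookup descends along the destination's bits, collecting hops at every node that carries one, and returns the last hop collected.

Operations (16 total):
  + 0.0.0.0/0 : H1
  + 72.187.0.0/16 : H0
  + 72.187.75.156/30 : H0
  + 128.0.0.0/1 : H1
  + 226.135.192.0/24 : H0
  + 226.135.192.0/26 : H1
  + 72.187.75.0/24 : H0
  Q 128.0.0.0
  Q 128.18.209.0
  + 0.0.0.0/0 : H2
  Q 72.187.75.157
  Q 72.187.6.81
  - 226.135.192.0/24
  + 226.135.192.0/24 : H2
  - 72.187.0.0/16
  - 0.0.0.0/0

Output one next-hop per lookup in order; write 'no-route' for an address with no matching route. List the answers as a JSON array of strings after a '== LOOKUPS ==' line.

Apply in order:
  add 0.0.0.0/0 -> H1 at depth 0
  add 72.187.0.0/16 -> H0 at depth 16
  add 72.187.75.156/30 -> H0 at depth 30
  add 128.0.0.0/1 -> H1 at depth 1
  add 226.135.192.0/24 -> H0 at depth 24
  add 226.135.192.0/26 -> H1 at depth 26
  add 72.187.75.0/24 -> H0 at depth 24
  lookup 128.0.0.0: bits 1 walk d0:H1→d1:H1 -> H1
  lookup 128.18.209.0: bits 1 walk d0:H1→d1:H1 -> H1
  add 0.0.0.0/0 -> H2 at depth 0
  lookup 72.187.75.157: bits 010010001011101101001011100111 walk d0:H2→d1:-→d2:-→d3:-→d4:-→d5:-→d6:-→d7:-→d8:-→d9:-→d10:-→d11:-→d12:-→d13:-→d14:-→d15:-→d16:H0→d17:-→d18:-→d19:-→d20:-→d21:-→d22:-→d23:-→d24:H0→d25:-→d26:-→d27:-→d28:-→d29:-→d30:H0 -> H0
  lookup 72.187.6.81: bits 01001000101110110 walk d0:H2→d1:-→d2:-→d3:-→d4:-→d5:-→d6:-→d7:-→d8:-→d9:-→d10:-→d11:-→d12:-→d13:-→d14:-→d15:-→d16:H0→d17:- -> H0
  del 226.135.192.0/24 (clear depth 24)
  add 226.135.192.0/24 -> H2 at depth 24
  del 72.187.0.0/16 (clear depth 16)
  del 0.0.0.0/0 (clear depth 0)

== LOOKUPS ==
["H1","H1","H0","H0"]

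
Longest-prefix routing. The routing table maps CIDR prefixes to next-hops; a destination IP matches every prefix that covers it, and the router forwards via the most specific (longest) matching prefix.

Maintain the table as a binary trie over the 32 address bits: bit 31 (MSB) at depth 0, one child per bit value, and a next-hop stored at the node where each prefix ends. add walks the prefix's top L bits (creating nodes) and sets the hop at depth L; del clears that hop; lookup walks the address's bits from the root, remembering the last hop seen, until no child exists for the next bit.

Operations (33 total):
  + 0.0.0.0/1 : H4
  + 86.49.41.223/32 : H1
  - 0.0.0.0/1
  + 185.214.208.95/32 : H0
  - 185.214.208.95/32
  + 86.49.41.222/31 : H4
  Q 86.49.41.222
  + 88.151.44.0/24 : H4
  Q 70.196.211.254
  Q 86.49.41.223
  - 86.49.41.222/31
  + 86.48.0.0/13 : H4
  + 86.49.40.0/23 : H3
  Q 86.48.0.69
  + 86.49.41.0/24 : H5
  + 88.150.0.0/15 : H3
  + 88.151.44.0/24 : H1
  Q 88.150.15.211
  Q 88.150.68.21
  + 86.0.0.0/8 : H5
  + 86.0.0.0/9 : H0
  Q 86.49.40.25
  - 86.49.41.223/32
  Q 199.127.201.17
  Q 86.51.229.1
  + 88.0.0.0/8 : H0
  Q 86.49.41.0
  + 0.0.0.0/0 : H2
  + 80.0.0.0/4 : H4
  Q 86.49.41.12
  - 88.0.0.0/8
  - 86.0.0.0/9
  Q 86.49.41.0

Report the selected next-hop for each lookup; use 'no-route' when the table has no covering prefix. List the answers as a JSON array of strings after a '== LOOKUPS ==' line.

Trace:
  add 0.0.0.0/1 -> H4 at depth 1
  add 86.49.41.223/32 -> H1 at depth 32
  - 0.0.0.0/1 clear@1
  add 185.214.208.95/32 -> H0 at depth 32
  - 185.214.208.95/32 clear@32
  add 86.49.41.222/31 -> H4 at depth 31
  ? 86.49.41.222  path d0:-→d1:-→d2:-→d3:-→d4:-→d5:-→d6:-→d7:-→d8:-→d9:-→d10:-→d11:-→d12:-→d13:-→d14:-→d15:-→d16:-→d17:-→d18:-→d19:-→d20:-→d21:-→d22:-→d23:-→d24:-→d25:-→d26:-→d27:-→d28:-→d29:-→d30:-→d31:H4  best=H4
  add 88.151.44.0/24 -> H4 at depth 24
  ? 70.196.211.254  path d0:-→d1:-→d2:-→d3:-  best=no-route
  ? 86.49.41.223  path d0:-→d1:-→d2:-→d3:-→d4:-→d5:-→d6:-→d7:-→d8:-→d9:-→d10:-→d11:-→d12:-→d13:-→d14:-→d15:-→d16:-→d17:-→d18:-→d19:-→d20:-→d21:-→d22:-→d23:-→d24:-→d25:-→d26:-→d27:-→d28:-→d29:-→d30:-→d31:H4→d32:H1  best=H1
  - 86.49.41.222/31 clear@31
  add 86.48.0.0/13 -> H4 at depth 13
  add 86.49.40.0/23 -> H3 at depth 23
  ? 86.48.0.69  path d0:-→d1:-→d2:-→d3:-→d4:-→d5:-→d6:-→d7:-→d8:-→d9:-→d10:-→d11:-→d12:-→d13:H4→d14:-→d15:-  best=H4
  add 86.49.41.0/24 -> H5 at depth 24
  add 88.150.0.0/15 -> H3 at depth 15
  add 88.151.44.0/24 -> H1 at depth 24
  ? 88.150.15.211  path d0:-→d1:-→d2:-→d3:-→d4:-→d5:-→d6:-→d7:-→d8:-→d9:-→d10:-→d11:-→d12:-→d13:-→d14:-→d15:H3  best=H3
  ? 88.150.68.21  path d0:-→d1:-→d2:-→d3:-→d4:-→d5:-→d6:-→d7:-→d8:-→d9:-→d10:-→d11:-→d12:-→d13:-→d14:-→d15:H3  best=H3
  add 86.0.0.0/8 -> H5 at depth 8
  add 86.0.0.0/9 -> H0 at depth 9
  ? 86.49.40.25  path d0:-→d1:-→d2:-→d3:-→d4:-→d5:-→d6:-→d7:-→d8:H5→d9:H0→d10:-→d11:-→d12:-→d13:H4→d14:-→d15:-→d16:-→d17:-→d18:-→d19:-→d20:-→d21:-→d22:-→d23:H3  best=H3
  - 86.49.41.223/32 clear@32
  ? 199.127.201.17  path d0:-→d1:-  best=no-route
  ? 86.51.229.1  path d0:-→d1:-→d2:-→d3:-→d4:-→d5:-→d6:-→d7:-→d8:H5→d9:H0→d10:-→d11:-→d12:-→d13:H4→d14:-  best=H4
  add 88.0.0.0/8 -> H0 at depth 8
  ? 86.49.41.0  path d0:-→d1:-→d2:-→d3:-→d4:-→d5:-→d6:-→d7:-→d8:H5→d9:H0→d10:-→d11:-→d12:-→d13:H4→d14:-→d15:-→d16:-→d17:-→d18:-→d19:-→d20:-→d21:-→d22:-→d23:H3→d24:H5  best=H5
  add 0.0.0.0/0 -> H2 at depth 0
  add 80.0.0.0/4 -> H4 at depth 4
  ? 86.49.41.12  path d0:H2→d1:-→d2:-→d3:-→d4:H4→d5:-→d6:-→d7:-→d8:H5→d9:H0→d10:-→d11:-→d12:-→d13:H4→d14:-→d15:-→d16:-→d17:-→d18:-→d19:-→d20:-→d21:-→d22:-→d23:H3→d24:H5  best=H5
  - 88.0.0.0/8 clear@8
  - 86.0.0.0/9 clear@9
  ? 86.49.41.0  path d0:H2→d1:-→d2:-→d3:-→d4:H4→d5:-→d6:-→d7:-→d8:H5→d9:-→d10:-→d11:-→d12:-→d13:H4→d14:-→d15:-→d16:-→d17:-→d18:-→d19:-→d20:-→d21:-→d22:-→d23:H3→d24:H5  best=H5

== LOOKUPS ==
["H4","no-route","H1","H4","H3","H3","H3","no-route","H4","H5","H5","H5"]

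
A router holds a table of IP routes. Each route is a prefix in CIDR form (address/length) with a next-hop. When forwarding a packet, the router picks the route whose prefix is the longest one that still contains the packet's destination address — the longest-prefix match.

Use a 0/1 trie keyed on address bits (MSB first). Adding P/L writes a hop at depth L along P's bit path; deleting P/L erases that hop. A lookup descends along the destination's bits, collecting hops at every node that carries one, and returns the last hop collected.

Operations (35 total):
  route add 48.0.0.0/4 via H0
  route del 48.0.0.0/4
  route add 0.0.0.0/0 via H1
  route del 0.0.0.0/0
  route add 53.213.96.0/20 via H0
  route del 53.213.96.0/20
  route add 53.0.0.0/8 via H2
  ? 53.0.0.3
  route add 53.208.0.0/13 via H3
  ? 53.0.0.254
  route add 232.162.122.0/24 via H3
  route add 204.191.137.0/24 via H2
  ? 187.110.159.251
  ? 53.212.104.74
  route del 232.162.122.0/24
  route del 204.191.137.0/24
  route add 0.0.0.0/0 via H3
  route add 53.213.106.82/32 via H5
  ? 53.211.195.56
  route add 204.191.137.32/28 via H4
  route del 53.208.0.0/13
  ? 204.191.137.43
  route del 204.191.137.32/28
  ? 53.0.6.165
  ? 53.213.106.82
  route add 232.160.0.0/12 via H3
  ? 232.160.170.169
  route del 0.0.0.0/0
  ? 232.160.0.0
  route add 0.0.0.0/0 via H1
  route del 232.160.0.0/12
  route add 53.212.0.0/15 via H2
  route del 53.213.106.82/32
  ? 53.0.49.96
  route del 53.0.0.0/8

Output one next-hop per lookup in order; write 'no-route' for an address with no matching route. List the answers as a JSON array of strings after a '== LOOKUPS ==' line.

Process each operation:
  + 48.0.0.0/4 (H0) depth=4
  - 48.0.0.0/4 clear@4
  + 0.0.0.0/0 (H1) depth=0
  - 0.0.0.0/0 clear@0
  + 53.213.96.0/20 (H0) depth=20
  - 53.213.96.0/20 clear@20
  + 53.0.0.0/8 (H2) depth=8
  Q 53.0.0.3: descend 00110101 ; hops seen [H2] ; pick H2
  + 53.208.0.0/13 (H3) depth=13
  Q 53.0.0.254: descend 00110101 ; hops seen [H2] ; pick H2
  + 232.162.122.0/24 (H3) depth=24
  + 204.191.137.0/24 (H2) depth=24
  Q 187.110.159.251: descend 1 ; hops seen [∅] ; pick no-route
  Q 53.212.104.74: descend 001101011101010 ; hops seen [H2,H3] ; pick H3
  - 232.162.122.0/24 clear@24
  - 204.191.137.0/24 clear@24
  + 0.0.0.0/0 (H3) depth=0
  + 53.213.106.82/32 (H5) depth=32
  Q 53.211.195.56: descend 0011010111010 ; hops seen [H3,H2,H3] ; pick H3
  + 204.191.137.32/28 (H4) depth=28
  - 53.208.0.0/13 clear@13
  Q 204.191.137.43: descend 1100110010111111100010010010 ; hops seen [H3,H4] ; pick H4
  - 204.191.137.32/28 clear@28
  Q 53.0.6.165: descend 00110101 ; hops seen [H3,H2] ; pick H2
  Q 53.213.106.82: descend 00110101110101010110101001010010 ; hops seen [H3,H2,H5] ; pick H5
  + 232.160.0.0/12 (H3) depth=12
  Q 232.160.170.169: descend 11101000101000 ; hops seen [H3,H3] ; pick H3
  - 0.0.0.0/0 clear@0
  Q 232.160.0.0: descend 11101000101000 ; hops seen [H3] ; pick H3
  + 0.0.0.0/0 (H1) depth=0
  - 232.160.0.0/12 clear@12
  + 53.212.0.0/15 (H2) depth=15
  - 53.213.106.82/32 clear@32
  Q 53.0.49.96: descend 00110101 ; hops seen [H1,H2] ; pick H2
  - 53.0.0.0/8 clear@8

== LOOKUPS ==
["H2","H2","no-route","H3","H3","H4","H2","H5","H3","H3","H2"]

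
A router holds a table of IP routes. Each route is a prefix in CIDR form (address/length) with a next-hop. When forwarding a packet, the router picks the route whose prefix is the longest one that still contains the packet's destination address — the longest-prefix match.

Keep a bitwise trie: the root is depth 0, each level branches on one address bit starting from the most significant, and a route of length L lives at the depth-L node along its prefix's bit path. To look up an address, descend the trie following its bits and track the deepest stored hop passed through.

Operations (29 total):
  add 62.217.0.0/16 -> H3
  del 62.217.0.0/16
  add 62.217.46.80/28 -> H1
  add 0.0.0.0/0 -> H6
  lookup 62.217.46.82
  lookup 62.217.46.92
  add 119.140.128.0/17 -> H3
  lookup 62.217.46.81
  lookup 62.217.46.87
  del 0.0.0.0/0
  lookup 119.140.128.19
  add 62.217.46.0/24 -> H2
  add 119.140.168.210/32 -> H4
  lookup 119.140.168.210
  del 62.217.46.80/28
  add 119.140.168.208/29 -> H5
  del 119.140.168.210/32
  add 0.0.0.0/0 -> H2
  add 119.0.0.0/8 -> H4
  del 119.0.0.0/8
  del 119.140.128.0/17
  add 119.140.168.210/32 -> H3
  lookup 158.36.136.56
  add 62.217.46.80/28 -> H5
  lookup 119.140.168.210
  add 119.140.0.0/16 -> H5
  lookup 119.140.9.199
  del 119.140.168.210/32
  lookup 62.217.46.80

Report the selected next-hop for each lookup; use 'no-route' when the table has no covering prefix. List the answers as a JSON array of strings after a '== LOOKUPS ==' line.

Trace:
  add 62.217.0.0/16 -> H3 at depth 16
  - 62.217.0.0/16 clear@16
  add 62.217.46.80/28 -> H1 at depth 28
  add 0.0.0.0/0 -> H6 at depth 0
  Q 62.217.46.82: descend 0011111011011001001011100101 ; hops seen [H6,H1] ; pick H1
  Q 62.217.46.92: descend 0011111011011001001011100101 ; hops seen [H6,H1] ; pick H1
  add 119.140.128.0/17 -> H3 at depth 17
  Q 62.217.46.81: descend 0011111011011001001011100101 ; hops seen [H6,H1] ; pick H1
  Q 62.217.46.87: descend 0011111011011001001011100101 ; hops seen [H6,H1] ; pick H1
  - 0.0.0.0/0 clear@0
  Q 119.140.128.19: descend 01110111100011001 ; hops seen [H3] ; pick H3
  add 62.217.46.0/24 -> H2 at depth 24
  add 119.140.168.210/32 -> H4 at depth 32
  Q 119.140.168.210: descend 01110111100011001010100011010010 ; hops seen [H3,H4] ; pick H4
  - 62.217.46.80/28 clear@28
  add 119.140.168.208/29 -> H5 at depth 29
  - 119.140.168.210/32 clear@32
  add 0.0.0.0/0 -> H2 at depth 0
  add 119.0.0.0/8 -> H4 at depth 8
  - 119.0.0.0/8 clear@8
  - 119.140.128.0/17 clear@17
  add 119.140.168.210/32 -> H3 at depth 32
  Q 158.36.136.56: descend ε ; hops seen [H2] ; pick H2
  add 62.217.46.80/28 -> H5 at depth 28
  Q 119.140.168.210: descend 01110111100011001010100011010010 ; hops seen [H2,H5,H3] ; pick H3
  add 119.140.0.0/16 -> H5 at depth 16
  Q 119.140.9.199: descend 0111011110001100 ; hops seen [H2,H5] ; pick H5
  - 119.140.168.210/32 clear@32
  Q 62.217.46.80: descend 0011111011011001001011100101 ; hops seen [H2,H2,H5] ; pick H5

== LOOKUPS ==
["H1","H1","H1","H1","H3","H4","H2","H3","H5","H5"]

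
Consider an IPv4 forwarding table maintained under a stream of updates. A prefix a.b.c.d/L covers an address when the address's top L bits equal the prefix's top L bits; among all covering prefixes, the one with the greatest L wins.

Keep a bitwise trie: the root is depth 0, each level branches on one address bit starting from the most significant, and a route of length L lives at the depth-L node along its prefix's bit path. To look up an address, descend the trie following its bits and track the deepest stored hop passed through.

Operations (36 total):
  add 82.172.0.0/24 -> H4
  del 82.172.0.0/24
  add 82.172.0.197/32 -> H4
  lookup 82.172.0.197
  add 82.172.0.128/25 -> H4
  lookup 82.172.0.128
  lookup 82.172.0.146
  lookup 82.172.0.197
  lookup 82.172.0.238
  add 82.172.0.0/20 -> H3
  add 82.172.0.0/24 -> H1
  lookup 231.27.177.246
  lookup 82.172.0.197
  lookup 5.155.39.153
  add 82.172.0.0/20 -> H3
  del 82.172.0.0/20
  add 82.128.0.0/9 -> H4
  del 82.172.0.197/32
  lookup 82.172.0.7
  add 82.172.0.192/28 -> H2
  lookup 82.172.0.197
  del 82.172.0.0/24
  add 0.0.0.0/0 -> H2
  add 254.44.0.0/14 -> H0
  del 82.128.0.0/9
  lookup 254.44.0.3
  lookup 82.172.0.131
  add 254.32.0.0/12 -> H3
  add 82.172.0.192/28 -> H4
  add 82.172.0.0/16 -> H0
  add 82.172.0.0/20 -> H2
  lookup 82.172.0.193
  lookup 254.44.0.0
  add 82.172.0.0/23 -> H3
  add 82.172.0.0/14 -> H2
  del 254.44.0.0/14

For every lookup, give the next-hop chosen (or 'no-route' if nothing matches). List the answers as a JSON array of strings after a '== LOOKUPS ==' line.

Trace:
  + 82.172.0.0/24 (H4) depth=24
  - 82.172.0.0/24 clear@24
  + 82.172.0.197/32 (H4) depth=32
  Q 82.172.0.197: descend 01010010101011000000000011000101 ; hops seen [H4] ; pick H4
  + 82.172.0.128/25 (H4) depth=25
  Q 82.172.0.128: descend 0101001010101100000000001 ; hops seen [H4] ; pick H4
  Q 82.172.0.146: descend 0101001010101100000000001 ; hops seen [H4] ; pick H4
  Q 82.172.0.197: descend 01010010101011000000000011000101 ; hops seen [H4,H4] ; pick H4
  Q 82.172.0.238: descend 01010010101011000000000011 ; hops seen [H4] ; pick H4
  + 82.172.0.0/20 (H3) depth=20
  + 82.172.0.0/24 (H1) depth=24
  Q 231.27.177.246: descend ε ; hops seen [∅] ; pick no-route
  Q 82.172.0.197: descend 01010010101011000000000011000101 ; hops seen [H3,H1,H4,H4] ; pick H4
  Q 5.155.39.153: descend 0 ; hops seen [∅] ; pick no-route
  + 82.172.0.0/20 (H3) depth=20
  - 82.172.0.0/20 clear@20
  + 82.128.0.0/9 (H4) depth=9
  - 82.172.0.197/32 clear@32
  Q 82.172.0.7: descend 010100101010110000000000 ; hops seen [H4,H1] ; pick H1
  + 82.172.0.192/28 (H2) depth=28
  Q 82.172.0.197: descend 01010010101011000000000011000101 ; hops seen [H4,H1,H4,H2] ; pick H2
  - 82.172.0.0/24 clear@24
  + 0.0.0.0/0 (H2) depth=0
  + 254.44.0.0/14 (H0) depth=14
  - 82.128.0.0/9 clear@9
  Q 254.44.0.3: descend 11111110001011 ; hops seen [H2,H0] ; pick H0
  Q 82.172.0.131: descend 0101001010101100000000001 ; hops seen [H2,H4] ; pick H4
  + 254.32.0.0/12 (H3) depth=12
  + 82.172.0.192/28 (H4) depth=28
  + 82.172.0.0/16 (H0) depth=16
  + 82.172.0.0/20 (H2) depth=20
  Q 82.172.0.193: descend 01010010101011000000000011000 ; hops seen [H2,H0,H2,H4,H4] ; pick H4
  Q 254.44.0.0: descend 11111110001011 ; hops seen [H2,H3,H0] ; pick H0
  + 82.172.0.0/23 (H3) depth=23
  + 82.172.0.0/14 (H2) depth=14
  - 254.44.0.0/14 clear@14

== LOOKUPS ==
["H4","H4","H4","H4","H4","no-route","H4","no-route","H1","H2","H0","H4","H4","H0"]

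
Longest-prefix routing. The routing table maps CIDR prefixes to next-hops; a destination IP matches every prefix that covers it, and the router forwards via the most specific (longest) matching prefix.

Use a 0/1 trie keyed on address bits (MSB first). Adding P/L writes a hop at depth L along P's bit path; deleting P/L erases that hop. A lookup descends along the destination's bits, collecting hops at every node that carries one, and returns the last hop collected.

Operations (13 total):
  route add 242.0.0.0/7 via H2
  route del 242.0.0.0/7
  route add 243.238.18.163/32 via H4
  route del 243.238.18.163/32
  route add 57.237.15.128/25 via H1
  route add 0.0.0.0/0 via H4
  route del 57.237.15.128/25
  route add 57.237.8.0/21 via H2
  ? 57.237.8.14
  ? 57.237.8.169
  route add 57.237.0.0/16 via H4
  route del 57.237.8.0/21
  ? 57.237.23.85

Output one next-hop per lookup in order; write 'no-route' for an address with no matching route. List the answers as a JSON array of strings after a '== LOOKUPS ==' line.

Trace:
  + 242.0.0.0/7 (H2) depth=7
  - 242.0.0.0/7 clear@7
  + 243.238.18.163/32 (H4) depth=32
  - 243.238.18.163/32 clear@32
  + 57.237.15.128/25 (H1) depth=25
  + 0.0.0.0/0 (H4) depth=0
  - 57.237.15.128/25 clear@25
  + 57.237.8.0/21 (H2) depth=21
  Q 57.237.8.14: descend 001110011110110100001 ; hops seen [H4,H2] ; pick H2
  Q 57.237.8.169: descend 001110011110110100001 ; hops seen [H4,H2] ; pick H2
  + 57.237.0.0/16 (H4) depth=16
  - 57.237.8.0/21 clear@21
  Q 57.237.23.85: descend 0011100111101101000 ; hops seen [H4,H4] ; pick H4

== LOOKUPS ==
["H2","H2","H4"]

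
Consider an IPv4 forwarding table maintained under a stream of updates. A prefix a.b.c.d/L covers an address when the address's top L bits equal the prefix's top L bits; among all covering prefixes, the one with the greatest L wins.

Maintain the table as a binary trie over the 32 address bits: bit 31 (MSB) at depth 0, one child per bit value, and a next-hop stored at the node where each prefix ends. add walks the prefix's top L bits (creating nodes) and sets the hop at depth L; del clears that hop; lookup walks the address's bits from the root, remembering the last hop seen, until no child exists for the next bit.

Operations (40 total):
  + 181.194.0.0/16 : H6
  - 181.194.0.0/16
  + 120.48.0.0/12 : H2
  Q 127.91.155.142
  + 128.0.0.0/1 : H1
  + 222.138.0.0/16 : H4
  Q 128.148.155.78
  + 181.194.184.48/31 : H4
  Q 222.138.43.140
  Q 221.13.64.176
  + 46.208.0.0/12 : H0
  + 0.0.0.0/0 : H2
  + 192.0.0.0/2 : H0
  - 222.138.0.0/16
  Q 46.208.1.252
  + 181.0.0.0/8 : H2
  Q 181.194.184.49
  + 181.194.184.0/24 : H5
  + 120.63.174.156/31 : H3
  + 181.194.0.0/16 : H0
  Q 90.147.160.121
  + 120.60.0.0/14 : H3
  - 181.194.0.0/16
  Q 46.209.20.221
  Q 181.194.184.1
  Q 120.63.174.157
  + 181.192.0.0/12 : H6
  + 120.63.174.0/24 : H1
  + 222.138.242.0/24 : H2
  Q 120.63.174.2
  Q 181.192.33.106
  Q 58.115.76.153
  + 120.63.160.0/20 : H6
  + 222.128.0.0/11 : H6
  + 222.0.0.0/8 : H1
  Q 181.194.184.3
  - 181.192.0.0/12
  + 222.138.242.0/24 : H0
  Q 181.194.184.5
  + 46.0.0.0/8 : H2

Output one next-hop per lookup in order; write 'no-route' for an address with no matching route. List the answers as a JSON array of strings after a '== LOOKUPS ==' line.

Trace:
  + 181.194.0.0/16 (H6) depth=16
  - 181.194.0.0/16 clear@16
  + 120.48.0.0/12 (H2) depth=12
  Q 127.91.155.142: descend 01111 ; hops seen [∅] ; pick no-route
  + 128.0.0.0/1 (H1) depth=1
  + 222.138.0.0/16 (H4) depth=16
  Q 128.148.155.78: descend 10 ; hops seen [H1] ; pick H1
  + 181.194.184.48/31 (H4) depth=31
  Q 222.138.43.140: descend 1101111010001010 ; hops seen [H1,H4] ; pick H4
  Q 221.13.64.176: descend 110111 ; hops seen [H1] ; pick H1
  + 46.208.0.0/12 (H0) depth=12
  + 0.0.0.0/0 (H2) depth=0
  + 192.0.0.0/2 (H0) depth=2
  - 222.138.0.0/16 clear@16
  Q 46.208.1.252: descend 001011101101 ; hops seen [H2,H0] ; pick H0
  + 181.0.0.0/8 (H2) depth=8
  Q 181.194.184.49: descend 1011010111000010101110000011000 ; hops seen [H2,H1,H2,H4] ; pick H4
  + 181.194.184.0/24 (H5) depth=24
  + 120.63.174.156/31 (H3) depth=31
  + 181.194.0.0/16 (H0) depth=16
  Q 90.147.160.121: descend 01 ; hops seen [H2] ; pick H2
  + 120.60.0.0/14 (H3) depth=14
  - 181.194.0.0/16 clear@16
  Q 46.209.20.221: descend 001011101101 ; hops seen [H2,H0] ; pick H0
  Q 181.194.184.1: descend 10110101110000101011100000 ; hops seen [H2,H1,H2,H5] ; pick H5
  Q 120.63.174.157: descend 0111100000111111101011101001110 ; hops seen [H2,H2,H3,H3] ; pick H3
  + 181.192.0.0/12 (H6) depth=12
  + 120.63.174.0/24 (H1) depth=24
  + 222.138.242.0/24 (H2) depth=24
  Q 120.63.174.2: descend 011110000011111110101110 ; hops seen [H2,H2,H3,H1] ; pick H1
  Q 181.192.33.106: descend 10110101110000 ; hops seen [H2,H1,H2,H6] ; pick H6
  Q 58.115.76.153: descend 001 ; hops seen [H2] ; pick H2
  + 120.63.160.0/20 (H6) depth=20
  + 222.128.0.0/11 (H6) depth=11
  + 222.0.0.0/8 (H1) depth=8
  Q 181.194.184.3: descend 10110101110000101011100000 ; hops seen [H2,H1,H2,H6,H5] ; pick H5
  - 181.192.0.0/12 clear@12
  + 222.138.242.0/24 (H0) depth=24
  Q 181.194.184.5: descend 10110101110000101011100000 ; hops seen [H2,H1,H2,H5] ; pick H5
  + 46.0.0.0/8 (H2) depth=8

== LOOKUPS ==
["no-route","H1","H4","H1","H0","H4","H2","H0","H5","H3","H1","H6","H2","H5","H5"]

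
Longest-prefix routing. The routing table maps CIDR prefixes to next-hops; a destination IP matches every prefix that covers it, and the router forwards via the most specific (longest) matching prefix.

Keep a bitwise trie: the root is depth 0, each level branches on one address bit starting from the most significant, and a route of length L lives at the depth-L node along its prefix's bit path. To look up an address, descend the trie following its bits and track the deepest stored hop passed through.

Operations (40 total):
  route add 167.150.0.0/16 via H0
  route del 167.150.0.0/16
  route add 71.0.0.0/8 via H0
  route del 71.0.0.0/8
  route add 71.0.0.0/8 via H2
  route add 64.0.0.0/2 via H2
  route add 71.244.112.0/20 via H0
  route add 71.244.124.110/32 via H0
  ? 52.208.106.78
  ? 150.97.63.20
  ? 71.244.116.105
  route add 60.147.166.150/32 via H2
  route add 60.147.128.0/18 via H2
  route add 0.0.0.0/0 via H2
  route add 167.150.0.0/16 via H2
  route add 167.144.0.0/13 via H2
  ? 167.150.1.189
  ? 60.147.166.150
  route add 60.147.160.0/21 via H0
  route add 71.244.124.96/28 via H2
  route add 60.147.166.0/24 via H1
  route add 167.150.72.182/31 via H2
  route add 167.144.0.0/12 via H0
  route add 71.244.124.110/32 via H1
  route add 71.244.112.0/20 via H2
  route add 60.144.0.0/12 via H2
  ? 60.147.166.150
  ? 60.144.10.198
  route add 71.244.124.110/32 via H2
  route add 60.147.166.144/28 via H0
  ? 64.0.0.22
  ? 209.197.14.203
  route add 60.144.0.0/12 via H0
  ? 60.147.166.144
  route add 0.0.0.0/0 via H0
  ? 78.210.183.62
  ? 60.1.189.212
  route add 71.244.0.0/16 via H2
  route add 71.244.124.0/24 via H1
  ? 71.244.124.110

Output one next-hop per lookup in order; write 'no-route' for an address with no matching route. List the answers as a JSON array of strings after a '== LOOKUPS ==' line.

Process each operation:
  add 167.150.0.0/16 -> H0 at depth 16
  del 167.150.0.0/16 (clear depth 16)
  add 71.0.0.0/8 -> H0 at depth 8
  del 71.0.0.0/8 (clear depth 8)
  add 71.0.0.0/8 -> H2 at depth 8
  add 64.0.0.0/2 -> H2 at depth 2
  add 71.244.112.0/20 -> H0 at depth 20
  add 71.244.124.110/32 -> H0 at depth 32
  Q 52.208.106.78: descend 0 ; hops seen [∅] ; pick no-route
  Q 150.97.63.20: descend 10 ; hops seen [∅] ; pick no-route
  Q 71.244.116.105: descend 01000111111101000111 ; hops seen [H2,H2,H0] ; pick H0
  add 60.147.166.150/32 -> H2 at depth 32
  add 60.147.128.0/18 -> H2 at depth 18
  add 0.0.0.0/0 -> H2 at depth 0
  add 167.150.0.0/16 -> H2 at depth 16
  add 167.144.0.0/13 -> H2 at depth 13
  Q 167.150.1.189: descend 1010011110010110 ; hops seen [H2,H2,H2] ; pick H2
  Q 60.147.166.150: descend 00111100100100111010011010010110 ; hops seen [H2,H2,H2] ; pick H2
  add 60.147.160.0/21 -> H0 at depth 21
  add 71.244.124.96/28 -> H2 at depth 28
  add 60.147.166.0/24 -> H1 at depth 24
  add 167.150.72.182/31 -> H2 at depth 31
  add 167.144.0.0/12 -> H0 at depth 12
  add 71.244.124.110/32 -> H1 at depth 32
  add 71.244.112.0/20 -> H2 at depth 20
  add 60.144.0.0/12 -> H2 at depth 12
  Q 60.147.166.150: descend 00111100100100111010011010010110 ; hops seen [H2,H2,H2,H0,H1,H2] ; pick H2
  Q 60.144.10.198: descend 00111100100100 ; hops seen [H2,H2] ; pick H2
  add 71.244.124.110/32 -> H2 at depth 32
  add 60.147.166.144/28 -> H0 at depth 28
  Q 64.0.0.22: descend 01000 ; hops seen [H2,H2] ; pick H2
  Q 209.197.14.203: descend 1 ; hops seen [H2] ; pick H2
  add 60.144.0.0/12 -> H0 at depth 12
  Q 60.147.166.144: descend 00111100100100111010011010010 ; hops seen [H2,H0,H2,H0,H1,H0] ; pick H0
  add 0.0.0.0/0 -> H0 at depth 0
  Q 78.210.183.62: descend 0100 ; hops seen [H0,H2] ; pick H2
  Q 60.1.189.212: descend 00111100 ; hops seen [H0] ; pick H0
  add 71.244.0.0/16 -> H2 at depth 16
  add 71.244.124.0/24 -> H1 at depth 24
  Q 71.244.124.110: descend 01000111111101000111110001101110 ; hops seen [H0,H2,H2,H2,H2,H1,H2,H2] ; pick H2

== LOOKUPS ==
["no-route","no-route","H0","H2","H2","H2","H2","H2","H2","H0","H2","H0","H2"]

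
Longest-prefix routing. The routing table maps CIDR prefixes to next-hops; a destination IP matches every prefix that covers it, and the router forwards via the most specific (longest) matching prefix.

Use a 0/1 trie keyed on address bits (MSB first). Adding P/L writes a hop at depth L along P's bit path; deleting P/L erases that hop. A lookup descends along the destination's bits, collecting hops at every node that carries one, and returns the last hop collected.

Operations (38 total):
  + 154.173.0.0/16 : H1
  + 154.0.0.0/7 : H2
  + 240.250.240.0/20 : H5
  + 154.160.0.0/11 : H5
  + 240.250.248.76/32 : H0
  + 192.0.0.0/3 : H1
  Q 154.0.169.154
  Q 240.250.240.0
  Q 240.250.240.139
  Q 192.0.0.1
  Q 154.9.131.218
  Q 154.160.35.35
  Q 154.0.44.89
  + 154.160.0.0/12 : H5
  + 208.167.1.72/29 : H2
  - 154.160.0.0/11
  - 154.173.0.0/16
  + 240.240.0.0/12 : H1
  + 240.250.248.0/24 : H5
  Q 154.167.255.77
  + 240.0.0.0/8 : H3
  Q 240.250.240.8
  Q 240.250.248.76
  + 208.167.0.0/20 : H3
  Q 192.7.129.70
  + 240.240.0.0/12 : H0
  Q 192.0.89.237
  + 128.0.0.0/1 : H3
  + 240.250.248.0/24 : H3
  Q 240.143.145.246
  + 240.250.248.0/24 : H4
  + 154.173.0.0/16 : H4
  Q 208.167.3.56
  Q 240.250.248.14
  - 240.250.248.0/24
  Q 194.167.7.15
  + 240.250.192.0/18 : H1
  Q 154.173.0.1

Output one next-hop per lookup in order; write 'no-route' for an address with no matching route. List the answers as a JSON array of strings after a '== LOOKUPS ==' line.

Process each operation:
  add 154.173.0.0/16 -> H1 at depth 16
  add 154.0.0.0/7 -> H2 at depth 7
  add 240.250.240.0/20 -> H5 at depth 20
  add 154.160.0.0/11 -> H5 at depth 11
  add 240.250.248.76/32 -> H0 at depth 32
  add 192.0.0.0/3 -> H1 at depth 3
  ? 154.0.169.154  path d0:-→d1:-→d2:-→d3:-→d4:-→d5:-→d6:-→d7:H2→d8:-  best=H2
  ? 240.250.240.0  path d0:-→d1:-→d2:-→d3:-→d4:-→d5:-→d6:-→d7:-→d8:-→d9:-→d10:-→d11:-→d12:-→d13:-→d14:-→d15:-→d16:-→d17:-→d18:-→d19:-→d20:H5  best=H5
  ? 240.250.240.139  path d0:-→d1:-→d2:-→d3:-→d4:-→d5:-→d6:-→d7:-→d8:-→d9:-→d10:-→d11:-→d12:-→d13:-→d14:-→d15:-→d16:-→d17:-→d18:-→d19:-→d20:H5  best=H5
  ? 192.0.0.1  path d0:-→d1:-→d2:-→d3:H1  best=H1
  ? 154.9.131.218  path d0:-→d1:-→d2:-→d3:-→d4:-→d5:-→d6:-→d7:H2→d8:-  best=H2
  ? 154.160.35.35  path d0:-→d1:-→d2:-→d3:-→d4:-→d5:-→d6:-→d7:H2→d8:-→d9:-→d10:-→d11:H5→d12:-  best=H5
  ? 154.0.44.89  path d0:-→d1:-→d2:-→d3:-→d4:-→d5:-→d6:-→d7:H2→d8:-  best=H2
  add 154.160.0.0/12 -> H5 at depth 12
  add 208.167.1.72/29 -> H2 at depth 29
  del 154.160.0.0/11 (clear depth 11)
  del 154.173.0.0/16 (clear depth 16)
  add 240.240.0.0/12 -> H1 at depth 12
  add 240.250.248.0/24 -> H5 at depth 24
  ? 154.167.255.77  path d0:-→d1:-→d2:-→d3:-→d4:-→d5:-→d6:-→d7:H2→d8:-→d9:-→d10:-→d11:-→d12:H5  best=H5
  add 240.0.0.0/8 -> H3 at depth 8
  ? 240.250.240.8  path d0:-→d1:-→d2:-→d3:-→d4:-→d5:-→d6:-→d7:-→d8:H3→d9:-→d10:-→d11:-→d12:H1→d13:-→d14:-→d15:-→d16:-→d17:-→d18:-→d19:-→d20:H5  best=H5
  ? 240.250.248.76  path d0:-→d1:-→d2:-→d3:-→d4:-→d5:-→d6:-→d7:-→d8:H3→d9:-→d10:-→d11:-→d12:H1→d13:-→d14:-→d15:-→d16:-→d17:-→d18:-→d19:-→d20:H5→d21:-→d22:-→d23:-→d24:H5→d25:-→d26:-→d27:-→d28:-→d29:-→d30:-→d31:-→d32:H0  best=H0
  add 208.167.0.0/20 -> H3 at depth 20
  ? 192.7.129.70  path d0:-→d1:-→d2:-→d3:H1  best=H1
  add 240.240.0.0/12 -> H0 at depth 12
  ? 192.0.89.237  path d0:-→d1:-→d2:-→d3:H1  best=H1
  add 128.0.0.0/1 -> H3 at depth 1
  add 240.250.248.0/24 -> H3 at depth 24
  ? 240.143.145.246  path d0:-→d1:H3→d2:-→d3:-→d4:-→d5:-→d6:-→d7:-→d8:H3→d9:-  best=H3
  add 240.250.248.0/24 -> H4 at depth 24
  add 154.173.0.0/16 -> H4 at depth 16
  ? 208.167.3.56  path d0:-→d1:H3→d2:-→d3:H1→d4:-→d5:-→d6:-→d7:-→d8:-→d9:-→d10:-→d11:-→d12:-→d13:-→d14:-→d15:-→d16:-→d17:-→d18:-→d19:-→d20:H3→d21:-→d22:-  best=H3
  ? 240.250.248.14  path d0:-→d1:H3→d2:-→d3:-→d4:-→d5:-→d6:-→d7:-→d8:H3→d9:-→d10:-→d11:-→d12:H0→d13:-→d14:-→d15:-→d16:-→d17:-→d18:-→d19:-→d20:H5→d21:-→d22:-→d23:-→d24:H4→d25:-  best=H4
  del 240.250.248.0/24 (clear depth 24)
  ? 194.167.7.15  path d0:-→d1:H3→d2:-→d3:H1  best=H1
  add 240.250.192.0/18 -> H1 at depth 18
  ? 154.173.0.1  path d0:-→d1:H3→d2:-→d3:-→d4:-→d5:-→d6:-→d7:H2→d8:-→d9:-→d10:-→d11:-→d12:H5→d13:-→d14:-→d15:-→d16:H4  best=H4

== LOOKUPS ==
["H2","H5","H5","H1","H2","H5","H2","H5","H5","H0","H1","H1","H3","H3","H4","H1","H4"]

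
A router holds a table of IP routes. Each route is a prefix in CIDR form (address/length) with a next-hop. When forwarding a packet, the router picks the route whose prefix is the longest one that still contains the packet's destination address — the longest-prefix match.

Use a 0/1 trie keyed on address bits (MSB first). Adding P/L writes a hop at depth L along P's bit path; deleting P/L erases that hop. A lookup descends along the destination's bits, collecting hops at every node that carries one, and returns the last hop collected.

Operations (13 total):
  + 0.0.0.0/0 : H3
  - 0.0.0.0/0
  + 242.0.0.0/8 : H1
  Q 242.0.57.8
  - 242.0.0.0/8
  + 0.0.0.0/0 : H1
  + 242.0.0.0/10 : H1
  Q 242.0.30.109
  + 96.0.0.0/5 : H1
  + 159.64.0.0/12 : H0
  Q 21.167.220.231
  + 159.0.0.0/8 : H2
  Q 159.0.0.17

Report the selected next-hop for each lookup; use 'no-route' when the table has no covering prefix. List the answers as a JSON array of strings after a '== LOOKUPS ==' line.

Process each operation:
  add 0.0.0.0/0 -> H3 at depth 0
  - 0.0.0.0/0 clear@0
  add 242.0.0.0/8 -> H1 at depth 8
  Q 242.0.57.8: descend 11110010 ; hops seen [H1] ; pick H1
  - 242.0.0.0/8 clear@8
  add 0.0.0.0/0 -> H1 at depth 0
  add 242.0.0.0/10 -> H1 at depth 10
  Q 242.0.30.109: descend 1111001000 ; hops seen [H1,H1] ; pick H1
  add 96.0.0.0/5 -> H1 at depth 5
  add 159.64.0.0/12 -> H0 at depth 12
  Q 21.167.220.231: descend 0 ; hops seen [H1] ; pick H1
  add 159.0.0.0/8 -> H2 at depth 8
  Q 159.0.0.17: descend 100111110 ; hops seen [H1,H2] ; pick H2

== LOOKUPS ==
["H1","H1","H1","H2"]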